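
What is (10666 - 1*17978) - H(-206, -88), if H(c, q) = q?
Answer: -7224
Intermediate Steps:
(10666 - 1*17978) - H(-206, -88) = (10666 - 1*17978) - 1*(-88) = (10666 - 17978) + 88 = -7312 + 88 = -7224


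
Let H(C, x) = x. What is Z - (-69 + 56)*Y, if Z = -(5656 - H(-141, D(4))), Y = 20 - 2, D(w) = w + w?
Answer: -5414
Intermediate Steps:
D(w) = 2*w
Y = 18
Z = -5648 (Z = -(5656 - 2*4) = -(5656 - 1*8) = -(5656 - 8) = -1*5648 = -5648)
Z - (-69 + 56)*Y = -5648 - (-69 + 56)*18 = -5648 - (-13)*18 = -5648 - 1*(-234) = -5648 + 234 = -5414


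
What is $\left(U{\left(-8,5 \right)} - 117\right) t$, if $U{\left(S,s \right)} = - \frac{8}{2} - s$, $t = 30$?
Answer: $-3780$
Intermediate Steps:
$U{\left(S,s \right)} = -4 - s$ ($U{\left(S,s \right)} = \left(-8\right) \frac{1}{2} - s = -4 - s$)
$\left(U{\left(-8,5 \right)} - 117\right) t = \left(\left(-4 - 5\right) - 117\right) 30 = \left(-9 - 117\right) 30 = \left(-126\right) 30 = -3780$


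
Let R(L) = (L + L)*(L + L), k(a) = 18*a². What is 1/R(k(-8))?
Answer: 1/5308416 ≈ 1.8838e-7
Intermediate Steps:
R(L) = 4*L² (R(L) = (2*L)*(2*L) = 4*L²)
1/R(k(-8)) = 1/(4*(18*(-8)²)²) = 1/(4*(18*64)²) = 1/(4*1152²) = 1/(4*1327104) = 1/5308416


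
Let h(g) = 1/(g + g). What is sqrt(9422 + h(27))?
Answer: sqrt(3052734)/18 ≈ 97.067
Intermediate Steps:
h(g) = 1/(2*g)
sqrt(9422 + h(27)) = sqrt(9422 + (1/2)/27) = sqrt(9422 + (1/2)*(1/27)) = sqrt(9422 + 1/54) = sqrt(508789/54) = sqrt(3052734)/18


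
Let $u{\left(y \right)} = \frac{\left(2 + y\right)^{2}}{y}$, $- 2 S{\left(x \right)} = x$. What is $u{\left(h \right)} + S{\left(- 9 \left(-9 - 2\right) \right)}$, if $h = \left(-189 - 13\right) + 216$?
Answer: $- \frac{437}{14} \approx -31.214$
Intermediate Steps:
$S{\left(x \right)} = - \frac{x}{2}$
$h = 14$ ($h = -202 + 216 = 14$)
$u{\left(y \right)} = \frac{\left(2 + y\right)^{2}}{y}$
$u{\left(h \right)} + S{\left(- 9 \left(-9 - 2\right) \right)} = \frac{\left(2 + 14\right)^{2}}{14} - \frac{\left(-9\right) \left(-9 - 2\right)}{2} = \frac{16^{2}}{14} - \frac{\left(-9\right) \left(-11\right)}{2} = \frac{1}{14} \cdot 256 - \frac{99}{2} = \frac{128}{7} - \frac{99}{2} = - \frac{437}{14}$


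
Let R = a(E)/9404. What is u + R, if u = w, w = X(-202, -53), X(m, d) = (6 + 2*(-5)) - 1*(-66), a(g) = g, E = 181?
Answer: 583229/9404 ≈ 62.019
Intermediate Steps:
R = 181/9404 ≈ 0.019247
X(m, d) = 62 (X(m, d) = (6 - 10) + 66 = -4 + 66 = 62)
w = 62
u = 62
u + R = 62 + 181/9404 = 583229/9404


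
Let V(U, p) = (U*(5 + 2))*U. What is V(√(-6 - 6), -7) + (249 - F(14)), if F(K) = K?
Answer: 151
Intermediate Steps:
V(U, p) = 7*U² (V(U, p) = (U*7)*U = (7*U)*U = 7*U²)
V(√(-6 - 6), -7) + (249 - F(14)) = 7*(√(-6 - 6))² + (249 - 1*14) = 7*(√(-12))² + (249 - 14) = 7*(2*I*√3)² + 235 = 7*(-12) + 235 = -84 + 235 = 151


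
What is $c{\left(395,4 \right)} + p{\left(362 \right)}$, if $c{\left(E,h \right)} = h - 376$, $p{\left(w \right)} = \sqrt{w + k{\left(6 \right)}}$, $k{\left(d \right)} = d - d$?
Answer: $-372 + \sqrt{362} \approx -352.97$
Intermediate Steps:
$k{\left(d \right)} = 0$
$p{\left(w \right)} = \sqrt{w}$ ($p{\left(w \right)} = \sqrt{w + 0} = \sqrt{w}$)
$c{\left(E,h \right)} = -376 + h$
$c{\left(395,4 \right)} + p{\left(362 \right)} = \left(-376 + 4\right) + \sqrt{362} = -372 + \sqrt{362}$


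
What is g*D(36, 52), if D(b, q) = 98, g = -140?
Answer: -13720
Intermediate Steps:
g*D(36, 52) = -140*98 = -13720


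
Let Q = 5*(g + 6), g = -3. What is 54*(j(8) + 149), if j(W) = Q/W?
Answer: 32589/4 ≈ 8147.3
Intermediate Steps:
Q = 15 (Q = 5*(-3 + 6) = 5*3 = 15)
j(W) = 15/W
54*(j(8) + 149) = 54*(15/8 + 149) = 54*(1207/8) = 32589/4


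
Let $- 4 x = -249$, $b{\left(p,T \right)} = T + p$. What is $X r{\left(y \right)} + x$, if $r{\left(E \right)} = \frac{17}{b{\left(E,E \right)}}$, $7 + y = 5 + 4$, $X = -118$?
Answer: $- \frac{1757}{4} \approx -439.25$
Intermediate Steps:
$y = 2$ ($y = -7 + \left(5 + 4\right) = -7 + 9 = 2$)
$r{\left(E \right)} = \frac{17}{2 E}$ ($r{\left(E \right)} = \frac{17}{E + E} = \frac{17}{2 E}$)
$x = \frac{249}{4}$ ($x = \left(- \frac{1}{4}\right) \left(-249\right) = \frac{249}{4} \approx 62.25$)
$X r{\left(y \right)} + x = - 118 \frac{17}{2 \cdot 2} + \frac{249}{4} = - 118 \cdot \frac{17}{2} \cdot \frac{1}{2} + \frac{249}{4} = \left(-118\right) \frac{17}{4} + \frac{249}{4} = - \frac{1003}{2} + \frac{249}{4} = - \frac{1757}{4}$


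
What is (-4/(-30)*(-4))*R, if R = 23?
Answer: -184/15 ≈ -12.267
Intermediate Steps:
(-4/(-30)*(-4))*R = (-4/(-30)*(-4))*23 = (-4*(-1/30)*(-4))*23 = ((2/15)*(-4))*23 = -8/15*23 = -184/15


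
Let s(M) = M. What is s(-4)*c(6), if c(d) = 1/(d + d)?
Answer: -⅓ ≈ -0.33333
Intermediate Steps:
c(d) = 1/(2*d)
s(-4)*c(6) = -2/6 = -4*1/12 = -⅓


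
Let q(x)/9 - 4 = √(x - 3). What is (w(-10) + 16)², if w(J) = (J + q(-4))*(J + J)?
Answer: 27216 + 181440*I*√7 ≈ 27216.0 + 4.8005e+5*I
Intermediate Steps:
q(x) = 36 + 9*√(-3 + x) (q(x) = 36 + 9*√(x - 3) = 36 + 9*√(-3 + x))
w(J) = 2*J*(36 + J + 9*I*√7) (w(J) = (J + (36 + 9*√(-3 - 4)))*(J + J) = (J + (36 + 9*√(-7)))*(2*J) = (J + (36 + 9*(I*√7)))*(2*J) = (J + (36 + 9*I*√7))*(2*J) = (36 + J + 9*I*√7)*(2*J) = 2*J*(36 + J + 9*I*√7))
(w(-10) + 16)² = (2*(-10)*(36 - 10 + 9*I*√7) + 16)² = (2*(-10)*(26 + 9*I*√7) + 16)² = ((-520 - 180*I*√7) + 16)² = (-504 - 180*I*√7)²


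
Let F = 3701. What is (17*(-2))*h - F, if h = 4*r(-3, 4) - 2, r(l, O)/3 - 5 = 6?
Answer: -8121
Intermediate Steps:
r(l, O) = 33 (r(l, O) = 15 + 3*6 = 15 + 18 = 33)
h = 130 (h = 4*33 - 2 = 132 - 2 = 130)
(17*(-2))*h - F = (17*(-2))*130 - 1*3701 = -34*130 - 3701 = -4420 - 3701 = -8121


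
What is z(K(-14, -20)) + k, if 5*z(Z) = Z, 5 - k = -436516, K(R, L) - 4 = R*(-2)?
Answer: 2182637/5 ≈ 4.3653e+5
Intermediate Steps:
K(R, L) = 4 - 2*R (K(R, L) = 4 + R*(-2) = 4 - 2*R)
k = 436521 (k = 5 - 1*(-436516) = 5 + 436516 = 436521)
z(Z) = Z/5
z(K(-14, -20)) + k = (4 - 2*(-14))/5 + 436521 = (4 + 28)/5 + 436521 = (⅕)*32 + 436521 = 32/5 + 436521 = 2182637/5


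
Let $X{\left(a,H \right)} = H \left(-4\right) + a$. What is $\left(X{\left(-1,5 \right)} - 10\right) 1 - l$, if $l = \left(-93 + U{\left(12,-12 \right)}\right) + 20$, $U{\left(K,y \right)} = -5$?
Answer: $47$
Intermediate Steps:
$X{\left(a,H \right)} = a - 4 H$ ($X{\left(a,H \right)} = - 4 H + a = a - 4 H$)
$l = -78$ ($l = \left(-93 - 5\right) + 20 = -98 + 20 = -78$)
$\left(X{\left(-1,5 \right)} - 10\right) 1 - l = \left(\left(-1 - 20\right) - 10\right) 1 - -78 = \left(\left(-1 - 20\right) - 10\right) 1 + 78 = \left(-21 - 10\right) 1 + 78 = \left(-31\right) 1 + 78 = -31 + 78 = 47$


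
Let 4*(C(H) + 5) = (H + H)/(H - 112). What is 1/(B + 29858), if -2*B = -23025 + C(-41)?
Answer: 612/25320235 ≈ 2.4170e-5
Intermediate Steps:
C(H) = -5 + H/(2*(-112 + H)) (C(H) = -5 + ((H + H)/(H - 112))/4 = -5 + ((2*H)/(-112 + H))/4 = -5 + (2*H/(-112 + H))/4 = -5 + H/(2*(-112 + H)))
B = 7047139/612 (B = -(-23025 + (1120 - 9*(-41))/(2*(-112 - 41)))/2 = -(-23025 + (1/2)*(1120 + 369)/(-153))/2 = -(-23025 + (1/2)*(-1/153)*1489)/2 = -(-23025 - 1489/306)/2 = -1/2*(-7047139/306) = 7047139/612 ≈ 11515.)
1/(B + 29858) = 1/(7047139/612 + 29858) = 1/(25320235/612) = 612/25320235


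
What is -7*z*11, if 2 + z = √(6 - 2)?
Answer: 0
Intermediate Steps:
z = 0 (z = -2 + √(6 - 2) = -2 + √4 = -2 + 2 = 0)
-7*z*11 = -7*0*11 = 0*11 = 0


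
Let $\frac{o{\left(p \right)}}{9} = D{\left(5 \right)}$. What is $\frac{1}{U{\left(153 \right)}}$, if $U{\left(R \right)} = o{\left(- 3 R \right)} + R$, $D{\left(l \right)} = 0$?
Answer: $\frac{1}{153} \approx 0.0065359$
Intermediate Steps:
$o{\left(p \right)} = 0$ ($o{\left(p \right)} = 9 \cdot 0 = 0$)
$U{\left(R \right)} = R$ ($U{\left(R \right)} = 0 + R = R$)
$\frac{1}{U{\left(153 \right)}} = \frac{1}{153}$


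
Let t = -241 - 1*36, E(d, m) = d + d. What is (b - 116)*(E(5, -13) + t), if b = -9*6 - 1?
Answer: 45657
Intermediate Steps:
E(d, m) = 2*d
b = -55 (b = -54 - 1 = -55)
t = -277 (t = -241 - 36 = -277)
(b - 116)*(E(5, -13) + t) = (-55 - 116)*(2*5 - 277) = -171*(10 - 277) = -171*(-267) = 45657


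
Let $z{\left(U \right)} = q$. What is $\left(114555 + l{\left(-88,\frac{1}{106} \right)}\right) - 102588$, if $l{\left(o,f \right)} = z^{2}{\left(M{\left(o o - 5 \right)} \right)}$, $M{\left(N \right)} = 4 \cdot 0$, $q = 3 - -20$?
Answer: $12496$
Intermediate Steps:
$q = 23$ ($q = 3 + 20 = 23$)
$M{\left(N \right)} = 0$
$z{\left(U \right)} = 23$
$l{\left(o,f \right)} = 529$ ($l{\left(o,f \right)} = 23^{2} = 529$)
$\left(114555 + l{\left(-88,\frac{1}{106} \right)}\right) - 102588 = \left(114555 + 529\right) - 102588 = 115084 - 102588 = 12496$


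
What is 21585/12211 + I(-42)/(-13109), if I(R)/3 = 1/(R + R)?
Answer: 7922829631/4482071972 ≈ 1.7677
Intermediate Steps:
I(R) = 3/(2*R) (I(R) = 3/(R + R) = 3/((2*R)) = 3*(1/(2*R)) = 3/(2*R))
21585/12211 + I(-42)/(-13109) = 21585/12211 + ((3/2)/(-42))/(-13109) = 21585*(1/12211) + ((3/2)*(-1/42))*(-1/13109) = 21585/12211 - 1/28*(-1/13109) = 21585/12211 + 1/367052 = 7922829631/4482071972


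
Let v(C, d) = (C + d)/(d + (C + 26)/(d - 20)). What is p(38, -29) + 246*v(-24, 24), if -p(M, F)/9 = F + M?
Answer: -81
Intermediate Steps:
p(M, F) = -9*F - 9*M (p(M, F) = -9*(F + M) = -9*F - 9*M)
v(C, d) = (C + d)/(d + (26 + C)/(-20 + d))
p(38, -29) + 246*v(-24, 24) = (-9*(-29) - 9*38) + 246*((24² - 20*(-24) - 20*24 - 24*24)/(26 - 24 + 24² - 20*24)) = (261 - 342) + 246*((576 + 480 - 480 - 576)/(26 - 24 + 576 - 480)) = -81 + 246*(0/98) = -81 + 246*((1/98)*0) = -81 + 246*0 = -81 + 0 = -81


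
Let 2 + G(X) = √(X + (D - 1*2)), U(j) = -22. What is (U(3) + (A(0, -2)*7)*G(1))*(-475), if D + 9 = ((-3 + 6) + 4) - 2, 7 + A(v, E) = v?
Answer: -36100 + 23275*I*√5 ≈ -36100.0 + 52045.0*I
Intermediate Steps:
A(v, E) = -7 + v
D = -4 (D = -9 + (((-3 + 6) + 4) - 2) = -9 + ((3 + 4) - 2) = -9 + (7 - 2) = -9 + 5 = -4)
G(X) = -2 + √(-6 + X) (G(X) = -2 + √(X + (-4 - 1*2)) = -2 + √(X + (-4 - 2)) = -2 + √(X - 6) = -2 + √(-6 + X))
(U(3) + (A(0, -2)*7)*G(1))*(-475) = (-22 + ((-7 + 0)*7)*(-2 + √(-6 + 1)))*(-475) = (-22 + (-7*7)*(-2 + √(-5)))*(-475) = (-22 - 49*(-2 + I*√5))*(-475) = (-22 + (98 - 49*I*√5))*(-475) = (76 - 49*I*√5)*(-475) = -36100 + 23275*I*√5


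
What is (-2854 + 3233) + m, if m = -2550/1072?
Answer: 201869/536 ≈ 376.62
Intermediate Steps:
m = -1275/536 (m = -2550*1/1072 = -1275/536 ≈ -2.3787)
(-2854 + 3233) + m = (-2854 + 3233) - 1275/536 = 379 - 1275/536 = 201869/536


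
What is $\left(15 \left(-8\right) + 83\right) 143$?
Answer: $-5291$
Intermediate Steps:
$\left(15 \left(-8\right) + 83\right) 143 = \left(-120 + 83\right) 143 = \left(-37\right) 143 = -5291$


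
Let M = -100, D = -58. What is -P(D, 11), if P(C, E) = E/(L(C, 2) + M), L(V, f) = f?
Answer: 11/98 ≈ 0.11224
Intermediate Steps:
P(C, E) = -E/98 (P(C, E) = E/(2 - 100) = E/(-98) = -E/98)
-P(D, 11) = -(-1)*11/98 = -1*(-11/98) = 11/98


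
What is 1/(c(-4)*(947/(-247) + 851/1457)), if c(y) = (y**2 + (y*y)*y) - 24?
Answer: 359879/84209904 ≈ 0.0042736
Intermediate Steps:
c(y) = -24 + y**2 + y**3 (c(y) = (y**2 + y**2*y) - 24 = (y**2 + y**3) - 24 = -24 + y**2 + y**3)
1/(c(-4)*(947/(-247) + 851/1457)) = 1/((-24 + (-4)**2 + (-4)**3)*(947/(-247) + 851/1457)) = 1/((-24 + 16 - 64)*(947*(-1/247) + 851*(1/1457))) = 1/(-72*(-947/247 + 851/1457)) = 1/(-72*(-1169582/359879)) = 1/(84209904/359879) = 359879/84209904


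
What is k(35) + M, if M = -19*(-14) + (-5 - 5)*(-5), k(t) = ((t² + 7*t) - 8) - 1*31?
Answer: 1747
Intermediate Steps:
k(t) = -39 + t² + 7*t (k(t) = (-8 + t² + 7*t) - 31 = -39 + t² + 7*t)
M = 316 (M = 266 - 10*(-5) = 266 + 50 = 316)
k(35) + M = (-39 + 35² + 7*35) + 316 = (-39 + 1225 + 245) + 316 = 1431 + 316 = 1747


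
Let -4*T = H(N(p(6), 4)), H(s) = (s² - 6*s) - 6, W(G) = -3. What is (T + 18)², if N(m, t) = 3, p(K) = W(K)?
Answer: 7569/16 ≈ 473.06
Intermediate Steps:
p(K) = -3
H(s) = -6 + s² - 6*s
T = 15/4 (T = -(-6 + 3² - 6*3)/4 = -(-6 + 9 - 18)/4 = -¼*(-15) = 15/4 ≈ 3.7500)
(T + 18)² = (15/4 + 18)² = (87/4)² = 7569/16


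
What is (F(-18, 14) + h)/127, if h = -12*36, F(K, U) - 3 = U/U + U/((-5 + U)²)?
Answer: -34654/10287 ≈ -3.3687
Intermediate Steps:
F(K, U) = 4 + U/(-5 + U)² (F(K, U) = 3 + (U/U + U/((-5 + U)²)) = 3 + (1 + U/(-5 + U)²) = 4 + U/(-5 + U)²)
h = -432
(F(-18, 14) + h)/127 = ((4 + 14/(-5 + 14)²) - 432)/127 = ((4 + 14/9²) - 432)/127 = ((4 + 14*(1/81)) - 432)/127 = ((4 + 14/81) - 432)/127 = (338/81 - 432)/127 = (1/127)*(-34654/81) = -34654/10287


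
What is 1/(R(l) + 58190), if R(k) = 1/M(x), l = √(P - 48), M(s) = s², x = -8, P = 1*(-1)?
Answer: 64/3724161 ≈ 1.7185e-5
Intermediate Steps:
P = -1
l = 7*I (l = √(-1 - 48) = √(-49) = 7*I ≈ 7.0*I)
R(k) = 1/64 (R(k) = 1/((-8)²) = 1/64)
1/(R(l) + 58190) = 1/(1/64 + 58190) = 1/(3724161/64) = 64/3724161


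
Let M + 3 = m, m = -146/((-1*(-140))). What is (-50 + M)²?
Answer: 14311089/4900 ≈ 2920.6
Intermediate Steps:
m = -73/70 (m = -146/140 = -146*1/140 = -73/70 ≈ -1.0429)
M = -283/70 (M = -3 - 73/70 = -283/70 ≈ -4.0429)
(-50 + M)² = (-50 - 283/70)² = (-3783/70)² = 14311089/4900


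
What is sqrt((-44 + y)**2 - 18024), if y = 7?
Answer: I*sqrt(16655) ≈ 129.05*I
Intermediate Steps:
sqrt((-44 + y)**2 - 18024) = sqrt((-44 + 7)**2 - 18024) = sqrt((-37)**2 - 18024) = sqrt(1369 - 18024) = sqrt(-16655) = I*sqrt(16655)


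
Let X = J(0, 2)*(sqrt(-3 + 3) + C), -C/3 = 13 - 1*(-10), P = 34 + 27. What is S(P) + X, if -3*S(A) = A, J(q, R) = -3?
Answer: 560/3 ≈ 186.67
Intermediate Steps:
P = 61
S(A) = -A/3
C = -69 (C = -3*(13 - 1*(-10)) = -3*(13 + 10) = -3*23 = -69)
X = 207 (X = -3*(sqrt(-3 + 3) - 69) = -3*(sqrt(0) - 69) = -3*(0 - 69) = -3*(-69) = 207)
S(P) + X = -1/3*61 + 207 = -61/3 + 207 = 560/3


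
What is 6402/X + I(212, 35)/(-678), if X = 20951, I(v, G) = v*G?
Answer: -75557932/7102389 ≈ -10.638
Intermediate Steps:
I(v, G) = G*v
6402/X + I(212, 35)/(-678) = 6402/20951 + (35*212)/(-678) = 6402*(1/20951) + 7420*(-1/678) = 6402/20951 - 3710/339 = -75557932/7102389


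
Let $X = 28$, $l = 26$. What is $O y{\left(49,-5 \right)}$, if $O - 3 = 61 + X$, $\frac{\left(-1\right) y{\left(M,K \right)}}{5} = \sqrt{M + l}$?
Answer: $- 2300 \sqrt{3} \approx -3983.7$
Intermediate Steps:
$y{\left(M,K \right)} = - 5 \sqrt{26 + M}$ ($y{\left(M,K \right)} = - 5 \sqrt{M + 26} = - 5 \sqrt{26 + M}$)
$O = 92$ ($O = 3 + \left(61 + 28\right) = 3 + 89 = 92$)
$O y{\left(49,-5 \right)} = 92 \left(- 5 \sqrt{26 + 49}\right) = 92 \left(- 5 \sqrt{75}\right) = 92 \left(- 5 \cdot 5 \sqrt{3}\right) = 92 \left(- 25 \sqrt{3}\right) = - 2300 \sqrt{3}$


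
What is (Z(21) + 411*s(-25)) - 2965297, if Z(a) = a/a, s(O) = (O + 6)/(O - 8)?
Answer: -32615653/11 ≈ -2.9651e+6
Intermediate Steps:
s(O) = (6 + O)/(-8 + O)
Z(a) = 1
(Z(21) + 411*s(-25)) - 2965297 = (1 + 411*((6 - 25)/(-8 - 25))) - 2965297 = (1 + 411*(-19/(-33))) - 2965297 = (1 + 411*(-1/33*(-19))) - 2965297 = (1 + 411*(19/33)) - 2965297 = (1 + 2603/11) - 2965297 = 2614/11 - 2965297 = -32615653/11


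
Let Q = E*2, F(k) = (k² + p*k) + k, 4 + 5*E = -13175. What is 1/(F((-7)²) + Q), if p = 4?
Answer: -5/13128 ≈ -0.00038087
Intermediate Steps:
E = -13179/5 (E = -⅘ + (⅕)*(-13175) = -⅘ - 2635 = -13179/5 ≈ -2635.8)
F(k) = k² + 5*k (F(k) = (k² + 4*k) + k = k² + 5*k)
Q = -26358/5 (Q = -13179/5*2 = -26358/5 ≈ -5271.6)
1/(F((-7)²) + Q) = 1/((-7)²*(5 + (-7)²) - 26358/5) = 1/(49*(5 + 49) - 26358/5) = 1/(49*54 - 26358/5) = 1/(2646 - 26358/5) = 1/(-13128/5) = -5/13128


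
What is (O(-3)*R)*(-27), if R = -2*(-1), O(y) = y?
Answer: 162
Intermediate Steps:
R = 2
(O(-3)*R)*(-27) = -3*2*(-27) = -6*(-27) = 162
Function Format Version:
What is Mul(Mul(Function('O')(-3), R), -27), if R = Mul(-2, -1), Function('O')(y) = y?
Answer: 162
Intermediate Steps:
R = 2
Mul(Mul(Function('O')(-3), R), -27) = Mul(Mul(-3, 2), -27) = Mul(-6, -27) = 162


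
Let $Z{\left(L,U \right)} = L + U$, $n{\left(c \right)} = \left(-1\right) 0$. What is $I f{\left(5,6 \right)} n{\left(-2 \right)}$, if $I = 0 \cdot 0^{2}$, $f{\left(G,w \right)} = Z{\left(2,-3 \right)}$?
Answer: $0$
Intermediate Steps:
$n{\left(c \right)} = 0$
$f{\left(G,w \right)} = -1$ ($f{\left(G,w \right)} = 2 - 3 = -1$)
$I = 0$ ($I = 0 \cdot 0 = 0$)
$I f{\left(5,6 \right)} n{\left(-2 \right)} = 0 \left(\left(-1\right) 0\right) = 0 \cdot 0 = 0$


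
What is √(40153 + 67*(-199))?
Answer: 6*√745 ≈ 163.77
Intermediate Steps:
√(40153 + 67*(-199)) = √(40153 - 13333) = √26820 = 6*√745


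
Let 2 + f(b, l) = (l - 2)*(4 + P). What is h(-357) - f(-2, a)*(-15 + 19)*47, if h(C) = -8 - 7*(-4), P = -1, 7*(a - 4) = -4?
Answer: -2868/7 ≈ -409.71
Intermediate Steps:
a = 24/7 (a = 4 + (⅐)*(-4) = 4 - 4/7 = 24/7 ≈ 3.4286)
f(b, l) = -8 + 3*l (f(b, l) = -2 + (l - 2)*(4 - 1) = -2 + (-2 + l)*3 = -2 + (-6 + 3*l) = -8 + 3*l)
h(C) = 20 (h(C) = -8 + 28 = 20)
h(-357) - f(-2, a)*(-15 + 19)*47 = 20 - (-8 + 3*(24/7))*(-15 + 19)*47 = 20 - (-8 + 72/7)*4*47 = 20 - (16/7)*4*47 = 20 - 64*47/7 = 20 - 1*3008/7 = 20 - 3008/7 = -2868/7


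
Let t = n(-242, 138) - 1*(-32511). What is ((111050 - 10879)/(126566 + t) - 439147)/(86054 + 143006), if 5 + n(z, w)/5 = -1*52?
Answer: -69732930253/36372895520 ≈ -1.9172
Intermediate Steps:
n(z, w) = -285 (n(z, w) = -25 + 5*(-1*52) = -25 + 5*(-52) = -25 - 260 = -285)
t = 32226 (t = -285 - 1*(-32511) = -285 + 32511 = 32226)
((111050 - 10879)/(126566 + t) - 439147)/(86054 + 143006) = ((111050 - 10879)/(126566 + 32226) - 439147)/(86054 + 143006) = (100171/158792 - 439147)/229060 = (100171*(1/158792) - 439147)*(1/229060) = (100171/158792 - 439147)*(1/229060) = -69732930253/158792*1/229060 = -69732930253/36372895520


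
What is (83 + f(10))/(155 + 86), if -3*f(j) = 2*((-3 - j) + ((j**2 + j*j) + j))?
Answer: -145/723 ≈ -0.20055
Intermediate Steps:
f(j) = 2 - 4*j**2/3 (f(j) = -2*((-3 - j) + ((j**2 + j*j) + j))/3 = -2*((-3 - j) + ((j**2 + j**2) + j))/3 = -2*((-3 - j) + (2*j**2 + j))/3 = -2*((-3 - j) + (j + 2*j**2))/3 = -2*(-3 + 2*j**2)/3 = -(-6 + 4*j**2)/3 = 2 - 4*j**2/3)
(83 + f(10))/(155 + 86) = (83 + (2 - 4/3*10**2))/(155 + 86) = (83 + (2 - 4/3*100))/241 = (83 + (2 - 400/3))/241 = (83 - 394/3)/241 = (1/241)*(-145/3) = -145/723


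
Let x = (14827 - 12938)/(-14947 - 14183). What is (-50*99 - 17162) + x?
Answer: -644124449/29130 ≈ -22112.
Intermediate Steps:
x = -1889/29130 (x = 1889/(-29130) = 1889*(-1/29130) = -1889/29130 ≈ -0.064847)
(-50*99 - 17162) + x = (-50*99 - 17162) - 1889/29130 = (-4950 - 17162) - 1889/29130 = -22112 - 1889/29130 = -644124449/29130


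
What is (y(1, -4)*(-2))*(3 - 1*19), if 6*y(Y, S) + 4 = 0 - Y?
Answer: -80/3 ≈ -26.667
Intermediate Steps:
y(Y, S) = -2/3 - Y/6 (y(Y, S) = -2/3 + (0 - Y)/6 = -2/3 + (-Y)/6 = -2/3 - Y/6)
(y(1, -4)*(-2))*(3 - 1*19) = ((-2/3 - 1/6*1)*(-2))*(3 - 1*19) = ((-2/3 - 1/6)*(-2))*(3 - 19) = -5/6*(-2)*(-16) = (5/3)*(-16) = -80/3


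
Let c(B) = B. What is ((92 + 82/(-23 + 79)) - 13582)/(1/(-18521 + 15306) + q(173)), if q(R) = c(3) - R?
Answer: 1214237985/15303428 ≈ 79.344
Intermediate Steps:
q(R) = 3 - R
((92 + 82/(-23 + 79)) - 13582)/(1/(-18521 + 15306) + q(173)) = ((92 + 82/(-23 + 79)) - 13582)/(1/(-18521 + 15306) + (3 - 1*173)) = ((92 + 82/56) - 13582)/(1/(-3215) + (3 - 173)) = ((92 + 82*(1/56)) - 13582)/(-1/3215 - 170) = ((92 + 41/28) - 13582)/(-546551/3215) = (2617/28 - 13582)*(-3215/546551) = -377679/28*(-3215/546551) = 1214237985/15303428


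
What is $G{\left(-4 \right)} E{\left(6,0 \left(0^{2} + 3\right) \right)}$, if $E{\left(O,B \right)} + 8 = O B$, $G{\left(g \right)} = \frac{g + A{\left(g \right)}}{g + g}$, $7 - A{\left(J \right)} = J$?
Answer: $7$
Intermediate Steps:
$A{\left(J \right)} = 7 - J$
$G{\left(g \right)} = \frac{7}{2 g}$ ($G{\left(g \right)} = \frac{g - \left(-7 + g\right)}{g + g} = \frac{7}{2 g}$)
$E{\left(O,B \right)} = -8 + B O$ ($E{\left(O,B \right)} = -8 + O B = -8 + B O$)
$G{\left(-4 \right)} E{\left(6,0 \left(0^{2} + 3\right) \right)} = \frac{7}{2 \left(-4\right)} \left(-8 + 0 \left(0^{2} + 3\right) 6\right) = \frac{7}{2} \left(- \frac{1}{4}\right) \left(-8 + 0 \left(0 + 3\right) 6\right) = - \frac{7 \left(-8 + 0 \cdot 3 \cdot 6\right)}{8} = - \frac{7 \left(-8 + 0 \cdot 6\right)}{8} = - \frac{7 \left(-8 + 0\right)}{8} = \left(- \frac{7}{8}\right) \left(-8\right) = 7$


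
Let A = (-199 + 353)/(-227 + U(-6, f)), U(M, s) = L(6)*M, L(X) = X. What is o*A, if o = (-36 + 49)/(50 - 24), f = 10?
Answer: -77/263 ≈ -0.29278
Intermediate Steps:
U(M, s) = 6*M
o = ½ (o = 13/26 = 13*(1/26) = ½ ≈ 0.50000)
A = -154/263 (A = (-199 + 353)/(-227 + 6*(-6)) = 154/(-227 - 36) = 154/(-263) = 154*(-1/263) = -154/263 ≈ -0.58555)
o*A = (½)*(-154/263) = -77/263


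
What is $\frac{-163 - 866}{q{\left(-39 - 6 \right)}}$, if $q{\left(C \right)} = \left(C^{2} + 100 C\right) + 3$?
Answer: $\frac{343}{824} \approx 0.41626$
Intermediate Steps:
$q{\left(C \right)} = 3 + C^{2} + 100 C$
$\frac{-163 - 866}{q{\left(-39 - 6 \right)}} = \frac{-163 - 866}{3 + \left(-39 - 6\right)^{2} + 100 \left(-39 - 6\right)} = \frac{-163 - 866}{3 + \left(-45\right)^{2} + 100 \left(-45\right)} = - \frac{1029}{3 + 2025 - 4500} = - \frac{1029}{-2472} = \left(-1029\right) \left(- \frac{1}{2472}\right) = \frac{343}{824}$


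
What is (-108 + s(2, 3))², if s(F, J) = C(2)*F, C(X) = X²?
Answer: 10000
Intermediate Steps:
s(F, J) = 4*F (s(F, J) = 2²*F = 4*F)
(-108 + s(2, 3))² = (-108 + 4*2)² = (-108 + 8)² = (-100)² = 10000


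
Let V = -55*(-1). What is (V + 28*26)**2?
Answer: 613089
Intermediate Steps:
V = 55 (V = -1*(-55) = 55)
(V + 28*26)**2 = (55 + 28*26)**2 = (55 + 728)**2 = 783**2 = 613089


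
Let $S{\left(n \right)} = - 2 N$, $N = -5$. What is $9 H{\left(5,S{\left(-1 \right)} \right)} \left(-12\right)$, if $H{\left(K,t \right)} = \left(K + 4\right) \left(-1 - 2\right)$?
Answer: $2916$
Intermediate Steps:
$S{\left(n \right)} = 10$ ($S{\left(n \right)} = \left(-2\right) \left(-5\right) = 10$)
$H{\left(K,t \right)} = -12 - 3 K$ ($H{\left(K,t \right)} = \left(4 + K\right) \left(-3\right) = -12 - 3 K$)
$9 H{\left(5,S{\left(-1 \right)} \right)} \left(-12\right) = 9 \left(-12 - 15\right) \left(-12\right) = 9 \left(-27\right) \left(-12\right) = \left(-243\right) \left(-12\right) = 2916$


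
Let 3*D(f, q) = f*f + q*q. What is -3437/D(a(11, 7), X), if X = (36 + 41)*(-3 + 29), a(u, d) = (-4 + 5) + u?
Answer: -10311/4008148 ≈ -0.0025725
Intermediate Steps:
a(u, d) = 1 + u
X = 2002 (X = 77*26 = 2002)
D(f, q) = f²/3 + q²/3 (D(f, q) = (f*f + q*q)/3 = (f² + q²)/3 = f²/3 + q²/3)
-3437/D(a(11, 7), X) = -3437/((1 + 11)²/3 + (⅓)*2002²) = -3437/((⅓)*12² + (⅓)*4008004) = -3437/((⅓)*144 + 4008004/3) = -3437/(48 + 4008004/3) = -3437/4008148/3 = -3437*3/4008148 = -10311/4008148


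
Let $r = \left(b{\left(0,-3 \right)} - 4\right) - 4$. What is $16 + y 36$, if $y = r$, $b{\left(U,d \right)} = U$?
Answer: $-272$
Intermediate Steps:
$r = -8$ ($r = \left(0 - 4\right) - 4 = -4 - 4 = -8$)
$y = -8$
$16 + y 36 = 16 - 288 = -272$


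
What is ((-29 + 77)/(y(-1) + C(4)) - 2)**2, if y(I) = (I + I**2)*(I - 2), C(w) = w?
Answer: 100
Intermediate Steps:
y(I) = (-2 + I)*(I + I**2) (y(I) = (I + I**2)*(-2 + I) = (-2 + I)*(I + I**2))
((-29 + 77)/(y(-1) + C(4)) - 2)**2 = ((-29 + 77)/(-(-2 + (-1)**2 - 1*(-1)) + 4) - 2)**2 = (48/(-(-2 + 1 + 1) + 4) - 2)**2 = (48/(-1*0 + 4) - 2)**2 = (48/(0 + 4) - 2)**2 = (48/4 - 2)**2 = (48*(1/4) - 2)**2 = (12 - 2)**2 = 10**2 = 100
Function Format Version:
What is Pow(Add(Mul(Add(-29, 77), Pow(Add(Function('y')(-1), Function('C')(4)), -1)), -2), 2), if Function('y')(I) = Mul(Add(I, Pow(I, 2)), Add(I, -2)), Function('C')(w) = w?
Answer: 100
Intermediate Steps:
Function('y')(I) = Mul(Add(-2, I), Add(I, Pow(I, 2))) (Function('y')(I) = Mul(Add(I, Pow(I, 2)), Add(-2, I)) = Mul(Add(-2, I), Add(I, Pow(I, 2))))
Pow(Add(Mul(Add(-29, 77), Pow(Add(Function('y')(-1), Function('C')(4)), -1)), -2), 2) = Pow(Add(Mul(Add(-29, 77), Pow(Add(Mul(-1, Add(-2, Pow(-1, 2), Mul(-1, -1))), 4), -1)), -2), 2) = Pow(Add(Mul(48, Pow(Add(Mul(-1, Add(-2, 1, 1)), 4), -1)), -2), 2) = Pow(Add(Mul(48, Pow(Add(Mul(-1, 0), 4), -1)), -2), 2) = Pow(Add(Mul(48, Pow(Add(0, 4), -1)), -2), 2) = Pow(Add(Mul(48, Pow(4, -1)), -2), 2) = Pow(Add(Mul(48, Rational(1, 4)), -2), 2) = Pow(Add(12, -2), 2) = Pow(10, 2) = 100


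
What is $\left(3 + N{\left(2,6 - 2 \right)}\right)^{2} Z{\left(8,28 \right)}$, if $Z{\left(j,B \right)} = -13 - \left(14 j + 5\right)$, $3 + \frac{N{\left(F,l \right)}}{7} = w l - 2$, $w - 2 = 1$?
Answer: $-351520$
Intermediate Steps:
$w = 3$ ($w = 2 + 1 = 3$)
$N{\left(F,l \right)} = -35 + 21 l$ ($N{\left(F,l \right)} = -21 + 7 \left(3 l - 2\right) = -21 + 7 \left(-2 + 3 l\right) = -21 + \left(-14 + 21 l\right) = -35 + 21 l$)
$Z{\left(j,B \right)} = -18 - 14 j$ ($Z{\left(j,B \right)} = -13 - \left(5 + 14 j\right) = -18 - 14 j$)
$\left(3 + N{\left(2,6 - 2 \right)}\right)^{2} Z{\left(8,28 \right)} = \left(3 - \left(35 - 21 \left(6 - 2\right)\right)\right)^{2} \left(-18 - 112\right) = \left(3 + \left(-35 + 21 \cdot 4\right)\right)^{2} \left(-130\right) = \left(3 + \left(-35 + 84\right)\right)^{2} \left(-130\right) = \left(3 + 49\right)^{2} \left(-130\right) = 52^{2} \left(-130\right) = 2704 \left(-130\right) = -351520$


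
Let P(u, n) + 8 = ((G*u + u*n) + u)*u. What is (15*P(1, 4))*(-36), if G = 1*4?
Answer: -540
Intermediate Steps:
G = 4
P(u, n) = -8 + u*(5*u + n*u) (P(u, n) = -8 + ((4*u + u*n) + u)*u = -8 + ((4*u + n*u) + u)*u = -8 + (5*u + n*u)*u = -8 + u*(5*u + n*u))
(15*P(1, 4))*(-36) = (15*(-8 + 5*1² + 4*1²))*(-36) = (15*(-8 + 5*1 + 4*1))*(-36) = (15*(-8 + 5 + 4))*(-36) = (15*1)*(-36) = 15*(-36) = -540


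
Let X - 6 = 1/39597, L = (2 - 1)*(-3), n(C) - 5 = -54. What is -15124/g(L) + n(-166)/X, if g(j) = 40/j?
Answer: 2675501439/2375830 ≈ 1126.1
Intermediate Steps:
n(C) = -49 (n(C) = 5 - 54 = -49)
L = -3 (L = 1*(-3) = -3)
X = 237583/39597 (X = 6 + 1/39597 = 237583/39597 ≈ 6.0000)
-15124/g(L) + n(-166)/X = -15124/(40/(-3)) - 49/237583/39597 = -15124/(40*(-⅓)) - 49*39597/237583 = -15124/(-40/3) - 1940253/237583 = -15124*(-3/40) - 1940253/237583 = 11343/10 - 1940253/237583 = 2675501439/2375830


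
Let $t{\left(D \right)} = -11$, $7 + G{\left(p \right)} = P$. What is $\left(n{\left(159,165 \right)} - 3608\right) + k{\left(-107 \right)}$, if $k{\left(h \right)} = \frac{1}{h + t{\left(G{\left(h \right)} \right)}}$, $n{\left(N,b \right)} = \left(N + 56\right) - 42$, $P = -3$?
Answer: $- \frac{405331}{118} \approx -3435.0$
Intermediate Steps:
$G{\left(p \right)} = -10$ ($G{\left(p \right)} = -7 - 3 = -10$)
$n{\left(N,b \right)} = 14 + N$ ($n{\left(N,b \right)} = \left(56 + N\right) - 42 = 14 + N$)
$k{\left(h \right)} = \frac{1}{-11 + h}$ ($k{\left(h \right)} = \frac{1}{h - 11} = \frac{1}{-11 + h}$)
$\left(n{\left(159,165 \right)} - 3608\right) + k{\left(-107 \right)} = \left(\left(14 + 159\right) - 3608\right) + \frac{1}{-11 - 107} = \left(173 - 3608\right) + \frac{1}{-118} = -3435 - \frac{1}{118} = - \frac{405331}{118}$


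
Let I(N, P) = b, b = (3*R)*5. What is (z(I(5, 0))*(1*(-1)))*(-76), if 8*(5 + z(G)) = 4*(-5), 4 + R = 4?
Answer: -570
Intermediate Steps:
R = 0 (R = -4 + 4 = 0)
b = 0 (b = (3*0)*5 = 0*5 = 0)
I(N, P) = 0
z(G) = -15/2 (z(G) = -5 + (4*(-5))/8 = -5 + (⅛)*(-20) = -5 - 5/2 = -15/2)
(z(I(5, 0))*(1*(-1)))*(-76) = -15*(-1)/2*(-76) = -15/2*(-1)*(-76) = (15/2)*(-76) = -570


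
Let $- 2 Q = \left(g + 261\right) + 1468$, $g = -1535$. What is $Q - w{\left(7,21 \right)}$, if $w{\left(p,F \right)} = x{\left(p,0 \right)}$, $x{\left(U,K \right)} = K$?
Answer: $-97$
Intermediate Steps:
$w{\left(p,F \right)} = 0$
$Q = -97$ ($Q = - \frac{\left(-1535 + 261\right) + 1468}{2} = - \frac{-1274 + 1468}{2} = \left(- \frac{1}{2}\right) 194 = -97$)
$Q - w{\left(7,21 \right)} = -97 - 0 = -97 + 0 = -97$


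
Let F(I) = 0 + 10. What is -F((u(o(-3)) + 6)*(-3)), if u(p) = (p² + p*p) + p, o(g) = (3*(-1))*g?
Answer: -10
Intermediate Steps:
o(g) = -3*g
u(p) = p + 2*p² (u(p) = (p² + p²) + p = 2*p² + p = p + 2*p²)
F(I) = 10
-F((u(o(-3)) + 6)*(-3)) = -1*10 = -10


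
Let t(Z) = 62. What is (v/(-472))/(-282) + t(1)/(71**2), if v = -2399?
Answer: -3840911/670977264 ≈ -0.0057244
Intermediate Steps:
(v/(-472))/(-282) + t(1)/(71**2) = -2399/(-472)/(-282) + 62/(71**2) = -2399*(-1/472)*(-1/282) + 62/5041 = (2399/472)*(-1/282) + 62*(1/5041) = -2399/133104 + 62/5041 = -3840911/670977264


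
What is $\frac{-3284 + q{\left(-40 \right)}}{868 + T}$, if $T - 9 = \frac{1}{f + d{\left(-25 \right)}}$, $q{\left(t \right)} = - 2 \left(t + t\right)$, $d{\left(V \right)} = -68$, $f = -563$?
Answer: $- \frac{985622}{276693} \approx -3.5621$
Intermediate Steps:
$q{\left(t \right)} = - 4 t$ ($q{\left(t \right)} = - 2 \cdot 2 t = - 4 t$)
$T = \frac{5678}{631}$ ($T = 9 + \frac{1}{-563 - 68} = 9 + \frac{1}{-631} = 9 - \frac{1}{631} = \frac{5678}{631} \approx 8.9984$)
$\frac{-3284 + q{\left(-40 \right)}}{868 + T} = \frac{-3284 - -160}{868 + \frac{5678}{631}} = \frac{-3284 + 160}{\frac{553386}{631}} = \left(-3124\right) \frac{631}{553386} = - \frac{985622}{276693}$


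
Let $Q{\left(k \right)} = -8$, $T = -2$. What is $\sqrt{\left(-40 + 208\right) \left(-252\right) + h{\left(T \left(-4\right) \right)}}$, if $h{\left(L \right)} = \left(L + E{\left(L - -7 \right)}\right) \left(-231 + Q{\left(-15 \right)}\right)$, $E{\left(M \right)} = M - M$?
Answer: $2 i \sqrt{11062} \approx 210.35 i$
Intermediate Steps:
$E{\left(M \right)} = 0$
$h{\left(L \right)} = - 239 L$ ($h{\left(L \right)} = \left(L + 0\right) \left(-231 - 8\right) = L \left(-239\right) = - 239 L$)
$\sqrt{\left(-40 + 208\right) \left(-252\right) + h{\left(T \left(-4\right) \right)}} = \sqrt{\left(-40 + 208\right) \left(-252\right) - 239 \left(\left(-2\right) \left(-4\right)\right)} = \sqrt{168 \left(-252\right) - 1912} = \sqrt{-42336 - 1912} = \sqrt{-44248} = 2 i \sqrt{11062}$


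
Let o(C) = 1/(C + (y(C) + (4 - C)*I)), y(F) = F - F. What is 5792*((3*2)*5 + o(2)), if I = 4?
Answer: 871696/5 ≈ 1.7434e+5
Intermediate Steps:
y(F) = 0
o(C) = 1/(16 - 3*C) (o(C) = 1/(C + (0 + (4 - C)*4)) = 1/(C + (0 + (16 - 4*C))) = 1/(C + (16 - 4*C)) = 1/(16 - 3*C))
5792*((3*2)*5 + o(2)) = 5792*((3*2)*5 + 1/(16 - 3*2)) = 5792*(6*5 + 1/(16 - 6)) = 5792*(30 + 1/10) = 5792*(30 + ⅒) = 5792*(301/10) = 871696/5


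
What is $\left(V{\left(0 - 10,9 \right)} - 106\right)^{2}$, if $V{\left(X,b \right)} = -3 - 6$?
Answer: $13225$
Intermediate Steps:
$V{\left(X,b \right)} = -9$ ($V{\left(X,b \right)} = -3 - 6 = -9$)
$\left(V{\left(0 - 10,9 \right)} - 106\right)^{2} = \left(-9 - 106\right)^{2} = \left(-115\right)^{2} = 13225$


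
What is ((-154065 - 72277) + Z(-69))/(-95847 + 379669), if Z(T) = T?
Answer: -226411/283822 ≈ -0.79772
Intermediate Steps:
((-154065 - 72277) + Z(-69))/(-95847 + 379669) = ((-154065 - 72277) - 69)/(-95847 + 379669) = (-226342 - 69)/283822 = -226411*1/283822 = -226411/283822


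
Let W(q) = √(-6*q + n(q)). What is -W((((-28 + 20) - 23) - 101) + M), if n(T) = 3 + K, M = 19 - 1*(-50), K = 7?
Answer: -2*√97 ≈ -19.698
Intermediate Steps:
M = 69 (M = 19 + 50 = 69)
n(T) = 10 (n(T) = 3 + 7 = 10)
W(q) = √(10 - 6*q) (W(q) = √(-6*q + 10) = √(10 - 6*q))
-W((((-28 + 20) - 23) - 101) + M) = -√(10 - 6*((((-28 + 20) - 23) - 101) + 69)) = -√(10 - 6*(((-8 - 23) - 101) + 69)) = -√(10 - 6*((-31 - 101) + 69)) = -√(10 - 6*(-132 + 69)) = -√(10 - 6*(-63)) = -√(10 + 378) = -√388 = -2*√97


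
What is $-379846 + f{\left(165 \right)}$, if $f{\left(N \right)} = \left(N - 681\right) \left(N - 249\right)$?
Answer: $-336502$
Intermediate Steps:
$f{\left(N \right)} = \left(-681 + N\right) \left(-249 + N\right)$
$-379846 + f{\left(165 \right)} = -379846 + \left(169569 + 165^{2} - 153450\right) = -379846 + \left(169569 + 27225 - 153450\right) = -379846 + 43344 = -336502$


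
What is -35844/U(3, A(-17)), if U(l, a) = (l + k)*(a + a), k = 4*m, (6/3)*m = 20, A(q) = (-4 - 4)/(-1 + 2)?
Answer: 8961/172 ≈ 52.099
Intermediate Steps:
A(q) = -8 (A(q) = -8/1 = -8*1 = -8)
m = 10 (m = (½)*20 = 10)
k = 40 (k = 4*10 = 40)
U(l, a) = 2*a*(40 + l) (U(l, a) = (l + 40)*(a + a) = (40 + l)*(2*a) = 2*a*(40 + l))
-35844/U(3, A(-17)) = -35844*(-1/(16*(40 + 3))) = -35844/(2*(-8)*43) = -35844/(-688) = -35844*(-1/688) = 8961/172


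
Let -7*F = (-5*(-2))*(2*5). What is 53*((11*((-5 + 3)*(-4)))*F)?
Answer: -466400/7 ≈ -66629.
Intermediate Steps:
F = -100/7 (F = -(-5*(-2))*2*5/7 = -10*10/7 = -⅐*100 = -100/7 ≈ -14.286)
53*((11*((-5 + 3)*(-4)))*F) = 53*((11*((-5 + 3)*(-4)))*(-100/7)) = 53*((11*(-2*(-4)))*(-100/7)) = 53*((11*8)*(-100/7)) = 53*(88*(-100/7)) = 53*(-8800/7) = -466400/7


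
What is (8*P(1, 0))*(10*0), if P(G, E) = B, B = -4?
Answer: 0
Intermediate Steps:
P(G, E) = -4
(8*P(1, 0))*(10*0) = (8*(-4))*(10*0) = -32*0 = 0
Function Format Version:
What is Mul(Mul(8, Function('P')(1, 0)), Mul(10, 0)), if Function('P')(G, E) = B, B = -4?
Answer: 0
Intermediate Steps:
Function('P')(G, E) = -4
Mul(Mul(8, Function('P')(1, 0)), Mul(10, 0)) = Mul(Mul(8, -4), Mul(10, 0)) = Mul(-32, 0) = 0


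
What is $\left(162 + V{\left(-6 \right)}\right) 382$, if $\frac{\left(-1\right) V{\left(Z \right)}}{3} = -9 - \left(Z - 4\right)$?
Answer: $60738$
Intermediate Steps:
$V{\left(Z \right)} = 15 + 3 Z$ ($V{\left(Z \right)} = - 3 \left(-9 - \left(Z - 4\right)\right) = - 3 \left(-9 - \left(-4 + Z\right)\right) = - 3 \left(-5 - Z\right) = 15 + 3 Z$)
$\left(162 + V{\left(-6 \right)}\right) 382 = \left(162 + \left(15 + 3 \left(-6\right)\right)\right) 382 = \left(162 + \left(15 - 18\right)\right) 382 = \left(162 - 3\right) 382 = 159 \cdot 382 = 60738$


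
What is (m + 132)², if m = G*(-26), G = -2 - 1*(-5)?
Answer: 2916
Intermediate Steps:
G = 3 (G = -2 + 5 = 3)
m = -78 (m = 3*(-26) = -78)
(m + 132)² = (-78 + 132)² = 54² = 2916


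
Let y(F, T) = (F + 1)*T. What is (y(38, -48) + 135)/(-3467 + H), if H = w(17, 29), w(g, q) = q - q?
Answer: 1737/3467 ≈ 0.50101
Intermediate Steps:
y(F, T) = T*(1 + F) (y(F, T) = (1 + F)*T = T*(1 + F))
w(g, q) = 0
H = 0
(y(38, -48) + 135)/(-3467 + H) = (-48*(1 + 38) + 135)/(-3467 + 0) = (-48*39 + 135)/(-3467) = (-1872 + 135)*(-1/3467) = -1737*(-1/3467) = 1737/3467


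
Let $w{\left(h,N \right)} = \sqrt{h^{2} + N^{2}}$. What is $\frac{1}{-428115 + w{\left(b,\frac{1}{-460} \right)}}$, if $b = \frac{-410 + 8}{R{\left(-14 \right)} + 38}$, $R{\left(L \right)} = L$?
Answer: $- \frac{45294567000}{19391283521521487} - \frac{230 \sqrt{59367026}}{19391283521521487} \approx -2.3359 \cdot 10^{-6}$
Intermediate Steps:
$b = - \frac{67}{4}$ ($b = \frac{-410 + 8}{-14 + 38} = - \frac{402}{24} = \left(-402\right) \frac{1}{24} = - \frac{67}{4} \approx -16.75$)
$w{\left(h,N \right)} = \sqrt{N^{2} + h^{2}}$
$\frac{1}{-428115 + w{\left(b,\frac{1}{-460} \right)}} = \frac{1}{-428115 + \sqrt{\left(\frac{1}{-460}\right)^{2} + \left(- \frac{67}{4}\right)^{2}}} = \frac{1}{-428115 + \sqrt{\left(- \frac{1}{460}\right)^{2} + \frac{4489}{16}}} = \frac{1}{-428115 + \sqrt{\frac{1}{211600} + \frac{4489}{16}}} = \frac{1}{-428115 + \sqrt{\frac{29683513}{105800}}} = \frac{1}{-428115 + \frac{\sqrt{59367026}}{460}}$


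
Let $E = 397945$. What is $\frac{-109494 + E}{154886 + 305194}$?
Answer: $\frac{288451}{460080} \approx 0.62696$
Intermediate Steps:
$\frac{-109494 + E}{154886 + 305194} = \frac{-109494 + 397945}{154886 + 305194} = \frac{288451}{460080}$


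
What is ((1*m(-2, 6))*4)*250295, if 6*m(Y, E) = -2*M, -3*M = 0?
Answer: 0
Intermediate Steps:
M = 0 (M = -1/3*0 = 0)
m(Y, E) = 0 (m(Y, E) = (-2*0)/6 = (1/6)*0 = 0)
((1*m(-2, 6))*4)*250295 = ((1*0)*4)*250295 = (0*4)*250295 = 0*250295 = 0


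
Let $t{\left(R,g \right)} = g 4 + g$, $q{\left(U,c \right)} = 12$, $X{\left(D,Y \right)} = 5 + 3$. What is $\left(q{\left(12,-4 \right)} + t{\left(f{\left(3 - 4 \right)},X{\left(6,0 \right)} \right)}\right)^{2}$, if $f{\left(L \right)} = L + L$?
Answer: $2704$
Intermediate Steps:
$X{\left(D,Y \right)} = 8$
$f{\left(L \right)} = 2 L$
$t{\left(R,g \right)} = 5 g$ ($t{\left(R,g \right)} = 4 g + g = 5 g$)
$\left(q{\left(12,-4 \right)} + t{\left(f{\left(3 - 4 \right)},X{\left(6,0 \right)} \right)}\right)^{2} = \left(12 + 5 \cdot 8\right)^{2} = \left(12 + 40\right)^{2} = 52^{2} = 2704$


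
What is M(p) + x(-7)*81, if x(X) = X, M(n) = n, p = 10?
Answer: -557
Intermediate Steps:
M(p) + x(-7)*81 = 10 - 7*81 = 10 - 567 = -557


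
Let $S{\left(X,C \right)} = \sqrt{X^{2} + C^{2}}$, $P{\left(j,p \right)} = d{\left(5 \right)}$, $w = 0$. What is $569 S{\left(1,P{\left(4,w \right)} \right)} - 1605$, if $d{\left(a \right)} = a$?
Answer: $-1605 + 569 \sqrt{26} \approx 1296.3$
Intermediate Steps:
$P{\left(j,p \right)} = 5$
$S{\left(X,C \right)} = \sqrt{C^{2} + X^{2}}$
$569 S{\left(1,P{\left(4,w \right)} \right)} - 1605 = 569 \sqrt{5^{2} + 1^{2}} - 1605 = 569 \sqrt{25 + 1} - 1605 = 569 \sqrt{26} - 1605 = -1605 + 569 \sqrt{26}$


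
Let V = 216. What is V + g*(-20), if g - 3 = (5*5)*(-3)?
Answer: 1656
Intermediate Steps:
g = -72 (g = 3 + (5*5)*(-3) = 3 + 25*(-3) = 3 - 75 = -72)
V + g*(-20) = 216 - 72*(-20) = 216 + 1440 = 1656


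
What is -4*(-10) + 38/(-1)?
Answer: 2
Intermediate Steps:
-4*(-10) + 38/(-1) = 40 + 38*(-1) = 40 - 38 = 2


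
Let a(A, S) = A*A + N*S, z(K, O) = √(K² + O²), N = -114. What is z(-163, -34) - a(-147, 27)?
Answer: -18531 + 5*√1109 ≈ -18365.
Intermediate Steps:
a(A, S) = A² - 114*S (a(A, S) = A*A - 114*S = A² - 114*S)
z(-163, -34) - a(-147, 27) = √((-163)² + (-34)²) - ((-147)² - 114*27) = √(26569 + 1156) - (21609 - 3078) = √27725 - 1*18531 = 5*√1109 - 18531 = -18531 + 5*√1109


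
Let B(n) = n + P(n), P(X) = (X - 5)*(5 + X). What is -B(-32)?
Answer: -967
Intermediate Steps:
P(X) = (-5 + X)*(5 + X)
B(n) = -25 + n + n**2 (B(n) = n + (-25 + n**2) = -25 + n + n**2)
-B(-32) = -(-25 - 32 + (-32)**2) = -(-25 - 32 + 1024) = -1*967 = -967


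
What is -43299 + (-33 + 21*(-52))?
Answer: -44424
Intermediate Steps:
-43299 + (-33 + 21*(-52)) = -43299 + (-33 - 1092) = -43299 - 1125 = -44424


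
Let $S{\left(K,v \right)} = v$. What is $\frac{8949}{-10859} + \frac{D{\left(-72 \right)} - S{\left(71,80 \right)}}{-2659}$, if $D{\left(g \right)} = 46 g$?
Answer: $\frac{13038337}{28874081} \approx 0.45156$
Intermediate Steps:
$\frac{8949}{-10859} + \frac{D{\left(-72 \right)} - S{\left(71,80 \right)}}{-2659} = \frac{8949}{-10859} + \frac{46 \left(-72\right) - 80}{-2659} = 8949 \left(- \frac{1}{10859}\right) + \left(-3312 - 80\right) \left(- \frac{1}{2659}\right) = - \frac{8949}{10859} - - \frac{3392}{2659} = - \frac{8949}{10859} + \frac{3392}{2659} = \frac{13038337}{28874081}$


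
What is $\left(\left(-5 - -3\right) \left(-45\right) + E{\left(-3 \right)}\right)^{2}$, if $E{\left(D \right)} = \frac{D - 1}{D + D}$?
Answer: $\frac{73984}{9} \approx 8220.4$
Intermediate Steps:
$E{\left(D \right)} = \frac{-1 + D}{2 D}$
$\left(\left(-5 - -3\right) \left(-45\right) + E{\left(-3 \right)}\right)^{2} = \left(\left(-5 - -3\right) \left(-45\right) + \frac{-1 - 3}{2 \left(-3\right)}\right)^{2} = \left(\left(-5 + 3\right) \left(-45\right) + \frac{1}{2} \left(- \frac{1}{3}\right) \left(-4\right)\right)^{2} = \left(\left(-2\right) \left(-45\right) + \frac{2}{3}\right)^{2} = \left(90 + \frac{2}{3}\right)^{2} = \left(\frac{272}{3}\right)^{2} = \frac{73984}{9}$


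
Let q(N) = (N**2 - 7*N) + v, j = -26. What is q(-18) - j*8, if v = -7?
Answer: 651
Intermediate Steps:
q(N) = -7 + N**2 - 7*N (q(N) = (N**2 - 7*N) - 7 = -7 + N**2 - 7*N)
q(-18) - j*8 = (-7 + (-18)**2 - 7*(-18)) - (-26)*8 = (-7 + 324 + 126) - 1*(-208) = 443 + 208 = 651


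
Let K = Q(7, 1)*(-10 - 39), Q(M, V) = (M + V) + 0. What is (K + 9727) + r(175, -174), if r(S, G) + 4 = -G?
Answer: 9505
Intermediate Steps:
Q(M, V) = M + V
r(S, G) = -4 - G
K = -392 (K = (7 + 1)*(-10 - 39) = 8*(-49) = -392)
(K + 9727) + r(175, -174) = (-392 + 9727) + (-4 - 1*(-174)) = 9335 + (-4 + 174) = 9335 + 170 = 9505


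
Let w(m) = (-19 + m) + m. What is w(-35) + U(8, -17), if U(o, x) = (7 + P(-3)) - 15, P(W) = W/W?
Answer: -96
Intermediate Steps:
P(W) = 1
w(m) = -19 + 2*m
U(o, x) = -7 (U(o, x) = (7 + 1) - 15 = 8 - 15 = -7)
w(-35) + U(8, -17) = (-19 + 2*(-35)) - 7 = (-19 - 70) - 7 = -89 - 7 = -96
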